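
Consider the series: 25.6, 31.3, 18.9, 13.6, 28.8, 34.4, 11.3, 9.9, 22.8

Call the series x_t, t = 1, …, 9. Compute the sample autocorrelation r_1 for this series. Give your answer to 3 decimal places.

Mean x̄ = (25.6 + 31.3 + 18.9 + 13.6 + 28.8 + 34.4 + 11.3 + 9.9 + 22.8)/9 = 21.8444
Numerator Σ_{t=1}^{8}(x_t−x̄)(x_{t+1}−x̄) = 44.0736
Denominator Σ(x_t−x̄)² = 640.9422
r_1 = 44.0736 / 640.9422 = 0.069

0.069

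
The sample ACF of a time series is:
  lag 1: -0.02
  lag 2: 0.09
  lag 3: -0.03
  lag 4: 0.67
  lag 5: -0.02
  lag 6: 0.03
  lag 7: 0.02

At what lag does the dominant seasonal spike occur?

The largest autocorrelation is r_4 = 0.67; the remaining lags stay at or below 0.09.
The dominant spike at lag 4 indicates a seasonal period of 4.

4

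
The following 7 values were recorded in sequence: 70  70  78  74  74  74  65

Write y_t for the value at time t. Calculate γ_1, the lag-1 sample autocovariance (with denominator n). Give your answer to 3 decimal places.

Mean ȳ = (70 + 70 + 78 + 74 + 74 + 74 + 65)/7 = 72.1429
Deviations: -2.1429, -2.1429, 5.8571, 1.8571, 1.8571, 1.8571, -7.1429
Σ_{t=1}^{6}(y_t−ȳ)(y_{t+1}−ȳ) = -3.4490
γ_1 = -3.4490 / 7 = -0.493

-0.493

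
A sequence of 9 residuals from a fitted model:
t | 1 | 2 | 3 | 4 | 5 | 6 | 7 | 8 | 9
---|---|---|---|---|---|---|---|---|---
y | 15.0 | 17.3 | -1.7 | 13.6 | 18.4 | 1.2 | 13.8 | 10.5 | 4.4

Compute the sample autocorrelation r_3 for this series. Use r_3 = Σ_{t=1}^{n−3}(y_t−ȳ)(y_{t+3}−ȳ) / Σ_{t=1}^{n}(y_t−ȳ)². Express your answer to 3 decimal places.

Mean ȳ = (15.0 + 17.3 − 1.7 + 13.6 + 18.4 + 1.2 + 13.8 + 10.5 + 4.4)/9 = 10.2778
Σ(y_t−ȳ)(y_{t+3}−ȳ) = (15.6883) + (57.0360) + (108.7316) + (11.7016) + (1.8049) + (53.3572) = 248.3196
Denominator Σ(y_t−ȳ)² = 421.4956
r_3 = 248.3196 / 421.4956 = 0.589

0.589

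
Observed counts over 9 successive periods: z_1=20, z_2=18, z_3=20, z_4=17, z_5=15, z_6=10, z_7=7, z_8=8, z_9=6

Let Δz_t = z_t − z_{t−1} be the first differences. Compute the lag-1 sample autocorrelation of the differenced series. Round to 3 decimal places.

-0.129

First differences Δz: -2, 2, -3, -2, -5, -3, 1, -2
Mean of differences = -1.7500
Numerator Σ(Δz_t−Δz̄)(Δz_{t+1}−Δz̄) = -4.5625
Denominator Σ(Δz_t−Δz̄)² = 35.5000
r_1(Δz) = -4.5625 / 35.5000 = -0.129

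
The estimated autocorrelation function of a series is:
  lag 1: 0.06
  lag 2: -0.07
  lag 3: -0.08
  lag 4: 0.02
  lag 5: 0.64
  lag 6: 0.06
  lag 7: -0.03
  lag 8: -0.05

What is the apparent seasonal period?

5

The largest autocorrelation is r_5 = 0.64; the remaining lags stay at or below 0.06.
The dominant spike at lag 5 indicates a seasonal period of 5.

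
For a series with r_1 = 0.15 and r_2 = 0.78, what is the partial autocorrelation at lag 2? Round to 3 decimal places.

φ_{22} = (r_2 − r_1²) / (1 − r_1²)
r_1² = (0.15)² = 0.0225
Numerator = 0.78 − 0.0225 = 0.7575; denominator = 1 − 0.0225 = 0.9775
φ_{22} = 0.7575 / 0.9775 = 0.775

0.775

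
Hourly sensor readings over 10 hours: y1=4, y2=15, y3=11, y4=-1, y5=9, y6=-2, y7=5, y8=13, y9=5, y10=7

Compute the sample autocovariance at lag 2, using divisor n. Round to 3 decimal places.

Mean ȳ = (4 + 15 + 11 − 1 + 9 − 2 + 5 + 13 + 5 + 7)/10 = 6.6000
Σ_{t=1}^{8}(y_t−ȳ)(y_{t+2}−ȳ) = -53.1200
γ_2 = -53.1200 / 10 = -5.312

-5.312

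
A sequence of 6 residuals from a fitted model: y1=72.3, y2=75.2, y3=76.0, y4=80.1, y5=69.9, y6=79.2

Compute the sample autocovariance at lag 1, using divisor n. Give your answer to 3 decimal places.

-7.235

Mean ȳ = (72.3 + 75.2 + 76.0 + 80.1 + 69.9 + 79.2)/6 = 75.4500
Deviations: -3.1500, -0.2500, 0.5500, 4.6500, -5.5500, 3.7500
Σ_{t=1}^{5}(y_t−ȳ)(y_{t+1}−ȳ) = -43.4125
γ_1 = -43.4125 / 6 = -7.235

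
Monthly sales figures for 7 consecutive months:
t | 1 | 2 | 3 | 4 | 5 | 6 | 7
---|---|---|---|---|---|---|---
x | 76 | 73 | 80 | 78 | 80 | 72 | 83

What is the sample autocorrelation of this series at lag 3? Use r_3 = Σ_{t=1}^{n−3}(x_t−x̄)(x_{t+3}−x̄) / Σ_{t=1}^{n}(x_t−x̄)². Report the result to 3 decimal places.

Mean x̄ = (76 + 73 + 80 + 78 + 80 + 72 + 83)/7 = 77.4286
Deviations from mean: -1.4286, -4.4286, 2.5714, 0.5714, 2.5714, -5.4286, 5.5714
Numerator Σ_{t=1}^{4}(x_t−x̄)(x_{t+3}−x̄) = -22.9796
Denominator Σ(x_t−x̄)² = 95.7143
r_3 = -22.9796 / 95.7143 = -0.240

-0.240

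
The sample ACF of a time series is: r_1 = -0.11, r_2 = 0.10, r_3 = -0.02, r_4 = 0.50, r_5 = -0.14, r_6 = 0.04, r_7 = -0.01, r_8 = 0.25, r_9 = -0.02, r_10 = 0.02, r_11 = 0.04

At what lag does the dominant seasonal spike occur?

The largest autocorrelation is r_4 = 0.50, with a weaker echo at lag 8 (0.25); the remaining lags stay at or below 0.10.
The dominant spike at lag 4 indicates a seasonal period of 4.

4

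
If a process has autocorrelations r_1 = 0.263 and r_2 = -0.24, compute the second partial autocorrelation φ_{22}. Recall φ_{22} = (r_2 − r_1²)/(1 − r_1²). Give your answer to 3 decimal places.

-0.332

φ_{22} = (r_2 − r_1²) / (1 − r_1²)
r_1² = (0.263)² = 0.069169
Numerator = -0.24 − 0.0692 = -0.3092; denominator = 1 − 0.0692 = 0.9308
φ_{22} = -0.3092 / 0.9308 = -0.332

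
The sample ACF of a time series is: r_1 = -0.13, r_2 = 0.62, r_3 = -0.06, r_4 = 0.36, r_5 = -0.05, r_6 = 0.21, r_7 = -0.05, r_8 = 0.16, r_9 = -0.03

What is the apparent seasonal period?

The largest autocorrelation is r_2 = 0.62, with weaker echoes at lags 4 (0.36), 6 (0.21) and 8 (0.16); the remaining lags stay at or below -0.03.
The dominant spike at lag 2 indicates a seasonal period of 2.

2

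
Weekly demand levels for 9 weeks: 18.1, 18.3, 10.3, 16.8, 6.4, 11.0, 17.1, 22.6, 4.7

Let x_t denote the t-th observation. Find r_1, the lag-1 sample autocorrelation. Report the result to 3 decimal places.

-0.236

Mean x̄ = (18.1 + 18.3 + 10.3 + 16.8 + 6.4 + 11.0 + 17.1 + 22.6 + 4.7)/9 = 13.9222
Numerator Σ_{t=1}^{8}(x_t−x̄)(x_{t+1}−x̄) = -69.3960
Denominator Σ(x_t−x̄)² = 293.5956
r_1 = -69.3960 / 293.5956 = -0.236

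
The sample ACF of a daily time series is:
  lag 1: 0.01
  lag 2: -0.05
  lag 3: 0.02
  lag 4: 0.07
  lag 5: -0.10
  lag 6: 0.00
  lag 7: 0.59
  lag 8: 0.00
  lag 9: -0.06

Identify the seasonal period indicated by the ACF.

The largest autocorrelation is r_7 = 0.59; the remaining lags stay at or below 0.07.
The dominant spike at lag 7 indicates a seasonal period of 7.

7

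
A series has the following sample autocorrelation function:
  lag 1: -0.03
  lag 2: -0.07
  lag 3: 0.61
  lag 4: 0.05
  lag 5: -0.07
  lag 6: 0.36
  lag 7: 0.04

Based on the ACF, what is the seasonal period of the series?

3

The largest autocorrelation is r_3 = 0.61, with a weaker echo at lag 6 (0.36); the remaining lags stay at or below 0.05.
The dominant spike at lag 3 indicates a seasonal period of 3.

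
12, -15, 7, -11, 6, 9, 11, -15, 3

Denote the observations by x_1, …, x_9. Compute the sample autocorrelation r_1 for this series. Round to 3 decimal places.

Mean x̄ = (12 − 15 + 7 − 11 + 6 + 9 + 11 − 15 + 3)/9 = 0.7778
Numerator Σ_{t=1}^{8}(x_t−x̄)(x_{t+1}−x̄) = -479.3827
Denominator Σ(x_t−x̄)² = 1005.5556
r_1 = -479.3827 / 1005.5556 = -0.477

-0.477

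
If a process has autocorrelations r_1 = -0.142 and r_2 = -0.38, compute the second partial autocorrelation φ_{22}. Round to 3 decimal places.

-0.408

φ_{22} = (r_2 − r_1²) / (1 − r_1²)
r_1² = (-0.142)² = 0.020164
Numerator = -0.38 − 0.0202 = -0.4002; denominator = 1 − 0.0202 = 0.9798
φ_{22} = -0.4002 / 0.9798 = -0.408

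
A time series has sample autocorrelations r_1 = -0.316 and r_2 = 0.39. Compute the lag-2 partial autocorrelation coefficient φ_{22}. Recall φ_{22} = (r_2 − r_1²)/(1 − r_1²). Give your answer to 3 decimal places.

φ_{22} = (r_2 − r_1²) / (1 − r_1²)
r_1² = (-0.316)² = 0.099856
Numerator = 0.39 − 0.0999 = 0.2901; denominator = 1 − 0.0999 = 0.9001
φ_{22} = 0.2901 / 0.9001 = 0.322

0.322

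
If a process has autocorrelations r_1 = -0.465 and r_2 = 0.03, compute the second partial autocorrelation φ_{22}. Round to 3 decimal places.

φ_{22} = (r_2 − r_1²) / (1 − r_1²)
r_1² = (-0.465)² = 0.216225
Numerator = 0.03 − 0.2162 = -0.1862; denominator = 1 − 0.2162 = 0.7838
φ_{22} = -0.1862 / 0.7838 = -0.238

-0.238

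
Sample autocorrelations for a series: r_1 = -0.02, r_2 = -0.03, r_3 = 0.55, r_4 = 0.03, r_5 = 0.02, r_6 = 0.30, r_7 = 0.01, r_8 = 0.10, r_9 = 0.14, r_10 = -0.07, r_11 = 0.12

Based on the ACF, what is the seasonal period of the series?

The largest autocorrelation is r_3 = 0.55, with a weaker echo at lag 6 (0.30); the remaining lags stay at or below 0.14.
The dominant spike at lag 3 indicates a seasonal period of 3.

3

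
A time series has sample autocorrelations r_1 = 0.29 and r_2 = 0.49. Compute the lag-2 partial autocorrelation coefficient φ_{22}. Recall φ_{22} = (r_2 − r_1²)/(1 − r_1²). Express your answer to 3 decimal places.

0.443

φ_{22} = (r_2 − r_1²) / (1 − r_1²)
r_1² = (0.29)² = 0.0841
Numerator = 0.49 − 0.0841 = 0.4059; denominator = 1 − 0.0841 = 0.9159
φ_{22} = 0.4059 / 0.9159 = 0.443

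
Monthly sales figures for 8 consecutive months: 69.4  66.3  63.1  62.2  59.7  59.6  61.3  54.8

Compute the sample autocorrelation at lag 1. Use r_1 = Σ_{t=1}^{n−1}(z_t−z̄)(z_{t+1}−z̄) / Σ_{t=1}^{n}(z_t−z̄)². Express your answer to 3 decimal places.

0.352

Mean z̄ = (69.4 + 66.3 + 63.1 + 62.2 + 59.7 + 59.6 + 61.3 + 54.8)/8 = 62.0500
Deviations from mean: 7.3500, 4.2500, 1.0500, 0.1500, -2.3500, -2.4500, -0.7500, -7.2500
Σ(z_t−z̄)(z_{t+1}−z̄) = (31.2375) + (4.4625) + (0.1575) + (-0.3525) + (5.7575) + (1.8375) + (5.4375) = 48.5375
Denominator Σ(z_t−z̄)² = 137.8600
r_1 = 48.5375 / 137.8600 = 0.352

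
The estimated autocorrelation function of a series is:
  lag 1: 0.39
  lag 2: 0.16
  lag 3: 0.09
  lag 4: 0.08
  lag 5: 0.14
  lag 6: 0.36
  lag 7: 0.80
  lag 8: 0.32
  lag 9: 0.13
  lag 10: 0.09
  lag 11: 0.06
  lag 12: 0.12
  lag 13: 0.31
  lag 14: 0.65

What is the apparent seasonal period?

The largest autocorrelation is r_7 = 0.80, with a weaker echo at lag 14 (0.65); the remaining lags stay at or below 0.39. The elevated value at lag 1 (0.39), dropping to 0.16 at lag 2, reflects decaying short-term dependence rather than seasonality.
The dominant spike at lag 7 indicates a seasonal period of 7.

7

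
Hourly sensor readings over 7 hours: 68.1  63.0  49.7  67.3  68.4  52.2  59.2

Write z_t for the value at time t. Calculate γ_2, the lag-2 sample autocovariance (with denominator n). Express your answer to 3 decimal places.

-31.479

Mean z̄ = (68.1 + 63.0 + 49.7 + 67.3 + 68.4 + 52.2 + 59.2)/7 = 61.1286
Deviations: 6.9714, 1.8714, -11.4286, 6.1714, 7.2714, -8.9286, -1.9286
Σ_{t=1}^{5}(z_t−z̄)(z_{t+2}−z̄) = -220.3516
γ_2 = -220.3516 / 7 = -31.479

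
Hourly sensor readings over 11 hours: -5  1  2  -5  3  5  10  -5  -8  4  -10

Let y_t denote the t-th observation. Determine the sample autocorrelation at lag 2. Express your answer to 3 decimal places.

Mean ȳ = (-5 + 1 + 2 − 5 + 3 + 5 + 10 − 5 − 8 + 4 − 10)/11 = -0.7273
Numerator Σ_{t=1}^{9}(y_t−ȳ)(y_{t+2}−ȳ) = -48.6033
Denominator Σ(y_t−ȳ)² = 388.1818
r_2 = -48.6033 / 388.1818 = -0.125

-0.125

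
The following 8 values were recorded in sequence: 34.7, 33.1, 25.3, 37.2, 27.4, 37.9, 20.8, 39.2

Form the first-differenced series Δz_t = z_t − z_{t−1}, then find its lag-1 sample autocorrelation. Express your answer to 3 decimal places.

-0.757

First differences Δz: -1.6, -7.8, 11.9, -9.8, 10.5, -17.1, 18.4
Mean of differences = 0.6429
Numerator Σ(Δz_t−Δz̄)(Δz_{t+1}−Δz̄) = -786.5561
Denominator Σ(Δz_t−Δz̄)² = 1039.3771
r_1(Δz) = -786.5561 / 1039.3771 = -0.757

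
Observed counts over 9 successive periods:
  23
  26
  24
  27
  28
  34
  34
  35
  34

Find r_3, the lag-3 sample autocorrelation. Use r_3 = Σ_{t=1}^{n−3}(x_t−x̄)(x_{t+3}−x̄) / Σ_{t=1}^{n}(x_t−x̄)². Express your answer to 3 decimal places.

-0.013

Mean x̄ = (23 + 26 + 24 + 27 + 28 + 34 + 34 + 35 + 34)/9 = 29.4444
Σ(x_t−x̄)(x_{t+3}−x̄) = (15.7531) + (4.9753) + (-24.8025) + (-11.1358) + (-8.0247) + (20.7531) = -2.4815
Denominator Σ(x_t−x̄)² = 184.2222
r_3 = -2.4815 / 184.2222 = -0.013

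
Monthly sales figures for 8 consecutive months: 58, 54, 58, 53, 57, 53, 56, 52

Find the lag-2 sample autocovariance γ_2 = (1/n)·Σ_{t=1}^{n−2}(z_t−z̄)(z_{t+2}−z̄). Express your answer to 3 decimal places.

Mean z̄ = (58 + 54 + 58 + 53 + 57 + 53 + 56 + 52)/8 = 55.1250
Σ_{t=1}^{6}(z_t−z̄)(z_{t+2}−z̄) = 28.8438
γ_2 = 28.8438 / 8 = 3.605

3.605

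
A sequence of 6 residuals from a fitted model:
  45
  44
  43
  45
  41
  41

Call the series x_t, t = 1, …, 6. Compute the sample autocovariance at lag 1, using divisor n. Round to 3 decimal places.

0.301

Mean x̄ = (45 + 44 + 43 + 45 + 41 + 41)/6 = 43.1667
Σ_{t=1}^{5}(x_t−x̄)(x_{t+1}−x̄) = 1.8056
γ_1 = 1.8056 / 6 = 0.301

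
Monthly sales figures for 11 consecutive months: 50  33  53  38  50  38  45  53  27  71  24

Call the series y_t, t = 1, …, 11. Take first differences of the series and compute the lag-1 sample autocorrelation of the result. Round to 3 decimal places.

First differences Δy: -17, 20, -15, 12, -12, 7, 8, -26, 44, -47
Mean of differences = -2.6000
Numerator Σ(Δy_t−Δȳ)(Δy_{t+1}−Δȳ) = -4319.9600
Denominator Σ(Δy_t−Δȳ)² = 6068.4000
r_1(Δy) = -4319.9600 / 6068.4000 = -0.712

-0.712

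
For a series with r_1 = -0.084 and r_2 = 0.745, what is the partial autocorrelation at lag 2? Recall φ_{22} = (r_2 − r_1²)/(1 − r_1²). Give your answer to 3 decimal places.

0.743

φ_{22} = (r_2 − r_1²) / (1 − r_1²)
r_1² = (-0.084)² = 0.007056
Numerator = 0.745 − 0.0071 = 0.7379; denominator = 1 − 0.0071 = 0.9929
φ_{22} = 0.7379 / 0.9929 = 0.743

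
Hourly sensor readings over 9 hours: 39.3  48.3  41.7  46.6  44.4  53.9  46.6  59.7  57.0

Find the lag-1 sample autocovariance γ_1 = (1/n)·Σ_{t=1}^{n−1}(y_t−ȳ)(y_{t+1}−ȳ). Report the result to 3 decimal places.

7.248

Mean ȳ = (39.3 + 48.3 + 41.7 + 46.6 + 44.4 + 53.9 + 46.6 + 59.7 + 57.0)/9 = 48.6111
Σ_{t=1}^{8}(y_t−ȳ)(y_{t+1}−ȳ) = 65.2288
γ_1 = 65.2288 / 9 = 7.248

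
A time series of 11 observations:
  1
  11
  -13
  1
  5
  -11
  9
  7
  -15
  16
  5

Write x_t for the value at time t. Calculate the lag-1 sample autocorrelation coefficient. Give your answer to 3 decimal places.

-0.488

Mean x̄ = (1 + 11 − 13 + 1 + 5 − 11 + 9 + 7 − 15 + 16 + 5)/11 = 1.4545
Numerator Σ_{t=1}^{10}(x_t−x̄)(x_{t+1}−x̄) = -512.6612
Denominator Σ(x_t−x̄)² = 1050.7273
r_1 = -512.6612 / 1050.7273 = -0.488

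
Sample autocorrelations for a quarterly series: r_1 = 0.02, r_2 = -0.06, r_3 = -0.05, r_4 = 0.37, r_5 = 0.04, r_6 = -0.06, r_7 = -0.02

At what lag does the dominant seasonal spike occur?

4

The largest autocorrelation is r_4 = 0.37; the remaining lags stay at or below 0.04.
The dominant spike at lag 4 indicates a seasonal period of 4.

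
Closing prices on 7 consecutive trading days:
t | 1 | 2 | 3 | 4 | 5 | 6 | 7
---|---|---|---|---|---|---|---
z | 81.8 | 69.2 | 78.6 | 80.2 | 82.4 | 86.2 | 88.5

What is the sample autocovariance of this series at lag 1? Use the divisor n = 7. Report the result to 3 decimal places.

Mean z̄ = (81.8 + 69.2 + 78.6 + 80.2 + 82.4 + 86.2 + 88.5)/7 = 80.9857
Deviations: 0.8143, -11.7857, -2.3857, -0.7857, 1.4143, 5.2143, 7.5143
Σ_{t=1}^{6}(z_t−z̄)(z_{t+1}−z̄) = 65.8398
γ_1 = 65.8398 / 7 = 9.406

9.406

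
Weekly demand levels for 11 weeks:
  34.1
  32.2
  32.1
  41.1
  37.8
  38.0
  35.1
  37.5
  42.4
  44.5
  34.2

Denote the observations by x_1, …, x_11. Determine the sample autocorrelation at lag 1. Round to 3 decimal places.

0.231

Mean x̄ = (34.1 + 32.2 + 32.1 + 41.1 + 37.8 + 38.0 + 35.1 + 37.5 + 42.4 + 44.5 + 34.2)/11 = 37.1818
Numerator Σ_{t=1}^{10}(x_t−x̄)(x_{t+1}−x̄) = 39.3469
Denominator Σ(x_t−x̄)² = 170.6564
r_1 = 39.3469 / 170.6564 = 0.231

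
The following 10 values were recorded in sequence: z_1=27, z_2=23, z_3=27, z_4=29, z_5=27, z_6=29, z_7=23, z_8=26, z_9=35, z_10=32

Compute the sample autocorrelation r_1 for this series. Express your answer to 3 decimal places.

0.202

Mean z̄ = (27 + 23 + 27 + 29 + 27 + 29 + 23 + 26 + 35 + 32)/10 = 27.8000
Numerator Σ_{t=1}^{9}(z_t−z̄)(z_{t+1}−z̄) = 24.9600
Denominator Σ(z_t−z̄)² = 123.6000
r_1 = 24.9600 / 123.6000 = 0.202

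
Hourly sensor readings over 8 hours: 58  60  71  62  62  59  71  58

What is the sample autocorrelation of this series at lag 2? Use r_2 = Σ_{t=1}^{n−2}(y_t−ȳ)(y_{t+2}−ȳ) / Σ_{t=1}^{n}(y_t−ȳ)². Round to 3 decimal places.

Mean ȳ = (58 + 60 + 71 + 62 + 62 + 59 + 71 + 58)/8 = 62.6250
Deviations from mean: -4.6250, -2.6250, 8.3750, -0.6250, -0.6250, -3.6250, 8.3750, -4.6250
Σ(y_t−ȳ)(y_{t+2}−ȳ) = (-38.7344) + (1.6406) + (-5.2344) + (2.2656) + (-5.2344) + (16.7656) = -28.5313
Denominator Σ(y_t−ȳ)² = 203.8750
r_2 = -28.5313 / 203.8750 = -0.140

-0.140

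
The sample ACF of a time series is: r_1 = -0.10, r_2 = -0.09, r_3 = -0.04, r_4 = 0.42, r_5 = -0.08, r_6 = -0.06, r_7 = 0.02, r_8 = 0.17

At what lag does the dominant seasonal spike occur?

4

The largest autocorrelation is r_4 = 0.42, with a weaker echo at lag 8 (0.17); the remaining lags stay at or below 0.02.
The dominant spike at lag 4 indicates a seasonal period of 4.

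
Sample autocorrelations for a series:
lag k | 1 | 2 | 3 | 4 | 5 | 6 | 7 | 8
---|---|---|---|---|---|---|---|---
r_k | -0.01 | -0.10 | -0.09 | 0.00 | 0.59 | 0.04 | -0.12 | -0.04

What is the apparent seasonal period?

5

The largest autocorrelation is r_5 = 0.59; the remaining lags stay at or below 0.04.
The dominant spike at lag 5 indicates a seasonal period of 5.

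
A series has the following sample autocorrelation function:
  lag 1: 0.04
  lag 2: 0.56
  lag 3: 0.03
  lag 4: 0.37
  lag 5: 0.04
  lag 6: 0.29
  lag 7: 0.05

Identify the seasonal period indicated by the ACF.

The largest autocorrelation is r_2 = 0.56, with weaker echoes at lags 4 (0.37) and 6 (0.29); the remaining lags stay at or below 0.05.
The dominant spike at lag 2 indicates a seasonal period of 2.

2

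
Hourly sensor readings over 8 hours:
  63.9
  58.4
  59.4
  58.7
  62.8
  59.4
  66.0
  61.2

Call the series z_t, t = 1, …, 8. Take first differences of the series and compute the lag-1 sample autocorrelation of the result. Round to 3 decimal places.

First differences Δz: -5.5, 1.0, -0.7, 4.1, -3.4, 6.6, -4.8
Mean of differences = -0.3857
Numerator Σ(Δz_t−Δz̄)(Δz_{t+1}−Δz̄) = -74.3473
Denominator Σ(Δz_t−Δz̄)² = 125.6686
r_1(Δz) = -74.3473 / 125.6686 = -0.592

-0.592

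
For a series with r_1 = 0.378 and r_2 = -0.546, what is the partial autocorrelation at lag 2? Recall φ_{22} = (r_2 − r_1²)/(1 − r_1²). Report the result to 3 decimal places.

-0.804

φ_{22} = (r_2 − r_1²) / (1 − r_1²)
r_1² = (0.378)² = 0.142884
Numerator = -0.546 − 0.1429 = -0.6889; denominator = 1 − 0.1429 = 0.8571
φ_{22} = -0.6889 / 0.8571 = -0.804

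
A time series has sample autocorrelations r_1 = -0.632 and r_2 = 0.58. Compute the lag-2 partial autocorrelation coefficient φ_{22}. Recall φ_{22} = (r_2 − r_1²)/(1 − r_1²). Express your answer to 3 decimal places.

φ_{22} = (r_2 − r_1²) / (1 − r_1²)
r_1² = (-0.632)² = 0.399424
Numerator = 0.58 − 0.3994 = 0.1806; denominator = 1 − 0.3994 = 0.6006
φ_{22} = 0.1806 / 0.6006 = 0.301

0.301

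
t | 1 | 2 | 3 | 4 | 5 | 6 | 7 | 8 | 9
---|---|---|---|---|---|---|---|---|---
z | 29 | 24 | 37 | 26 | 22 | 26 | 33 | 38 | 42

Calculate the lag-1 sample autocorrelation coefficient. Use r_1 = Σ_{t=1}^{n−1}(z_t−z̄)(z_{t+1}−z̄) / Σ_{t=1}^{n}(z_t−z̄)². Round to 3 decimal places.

Mean z̄ = (29 + 24 + 37 + 26 + 22 + 26 + 33 + 38 + 42)/9 = 30.7778
Numerator Σ_{t=1}^{8}(z_t−z̄)(z_{t+1}−z̄) = 110.5062
Denominator Σ(z_t−z̄)² = 393.5556
r_1 = 110.5062 / 393.5556 = 0.281

0.281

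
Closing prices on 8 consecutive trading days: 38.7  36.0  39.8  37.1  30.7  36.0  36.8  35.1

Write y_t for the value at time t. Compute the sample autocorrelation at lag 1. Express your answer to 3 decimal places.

-0.049

Mean ȳ = (38.7 + 36.0 + 39.8 + 37.1 + 30.7 + 36.0 + 36.8 + 35.1)/8 = 36.2750
Deviations from mean: 2.4250, -0.2750, 3.5250, 0.8250, -5.5750, -0.2750, 0.5250, -1.1750
Σ(y_t−ȳ)(y_{t+1}−ȳ) = (-0.6669) + (-0.9694) + (2.9081) + (-4.5994) + (1.5331) + (-0.1444) + (-0.6169) = -2.5556
Denominator Σ(y_t−ȳ)² = 51.8750
r_1 = -2.5556 / 51.8750 = -0.049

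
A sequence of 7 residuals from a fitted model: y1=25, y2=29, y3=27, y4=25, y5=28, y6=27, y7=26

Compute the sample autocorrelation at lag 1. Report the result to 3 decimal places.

Mean ȳ = (25 + 29 + 27 + 25 + 28 + 27 + 26)/7 = 26.7143
Numerator Σ_{t=1}^{6}(y_t−ȳ)(y_{t+1}−ȳ) = -5.7959
Denominator Σ(y_t−ȳ)² = 13.4286
r_1 = -5.7959 / 13.4286 = -0.432

-0.432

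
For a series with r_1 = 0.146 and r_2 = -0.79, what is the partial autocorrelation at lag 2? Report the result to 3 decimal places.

-0.829

φ_{22} = (r_2 − r_1²) / (1 − r_1²)
r_1² = (0.146)² = 0.021316
Numerator = -0.79 − 0.0213 = -0.8113; denominator = 1 − 0.0213 = 0.9787
φ_{22} = -0.8113 / 0.9787 = -0.829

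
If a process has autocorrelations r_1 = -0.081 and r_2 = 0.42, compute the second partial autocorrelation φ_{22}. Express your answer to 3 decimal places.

φ_{22} = (r_2 − r_1²) / (1 − r_1²)
r_1² = (-0.081)² = 0.006561
Numerator = 0.42 − 0.0066 = 0.4134; denominator = 1 − 0.0066 = 0.9934
φ_{22} = 0.4134 / 0.9934 = 0.416

0.416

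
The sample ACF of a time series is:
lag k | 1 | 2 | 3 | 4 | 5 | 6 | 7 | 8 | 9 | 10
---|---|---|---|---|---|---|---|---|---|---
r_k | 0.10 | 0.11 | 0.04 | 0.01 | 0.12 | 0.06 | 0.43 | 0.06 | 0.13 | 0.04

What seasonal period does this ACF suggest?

7

The largest autocorrelation is r_7 = 0.43; the remaining lags stay at or below 0.13.
The dominant spike at lag 7 indicates a seasonal period of 7.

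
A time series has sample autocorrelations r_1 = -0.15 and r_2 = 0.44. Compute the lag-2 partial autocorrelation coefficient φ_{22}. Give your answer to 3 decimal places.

0.427

φ_{22} = (r_2 − r_1²) / (1 − r_1²)
r_1² = (-0.15)² = 0.0225
Numerator = 0.44 − 0.0225 = 0.4175; denominator = 1 − 0.0225 = 0.9775
φ_{22} = 0.4175 / 0.9775 = 0.427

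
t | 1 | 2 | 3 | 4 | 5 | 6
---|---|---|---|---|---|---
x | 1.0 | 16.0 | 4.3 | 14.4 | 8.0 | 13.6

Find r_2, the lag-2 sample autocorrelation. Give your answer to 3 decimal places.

Mean x̄ = (1.0 + 16.0 + 4.3 + 14.4 + 8.0 + 13.6)/6 = 9.5500
Deviations from mean: -8.5500, 6.4500, -5.2500, 4.8500, -1.5500, 4.0500
Numerator Σ_{t=1}^{4}(x_t−x̄)(x_{t+2}−x̄) = 103.9500
Denominator Σ(x_t−x̄)² = 184.5950
r_2 = 103.9500 / 184.5950 = 0.563

0.563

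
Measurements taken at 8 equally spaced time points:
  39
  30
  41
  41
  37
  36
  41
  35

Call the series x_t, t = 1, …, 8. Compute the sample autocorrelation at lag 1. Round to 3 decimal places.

-0.387

Mean x̄ = (39 + 30 + 41 + 41 + 37 + 36 + 41 + 35)/8 = 37.5000
Deviations from mean: 1.5000, -7.5000, 3.5000, 3.5000, -0.5000, -1.5000, 3.5000, -2.5000
Σ(x_t−x̄)(x_{t+1}−x̄) = (-11.2500) + (-26.2500) + (12.2500) + (-1.7500) + (0.7500) + (-5.2500) + (-8.7500) = -40.2500
Denominator Σ(x_t−x̄)² = 104.0000
r_1 = -40.2500 / 104.0000 = -0.387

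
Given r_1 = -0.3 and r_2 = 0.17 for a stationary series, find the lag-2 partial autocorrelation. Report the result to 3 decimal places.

0.088

φ_{22} = (r_2 − r_1²) / (1 − r_1²)
r_1² = (-0.3)² = 0.09
Numerator = 0.17 − 0.0900 = 0.0800; denominator = 1 − 0.0900 = 0.9100
φ_{22} = 0.0800 / 0.9100 = 0.088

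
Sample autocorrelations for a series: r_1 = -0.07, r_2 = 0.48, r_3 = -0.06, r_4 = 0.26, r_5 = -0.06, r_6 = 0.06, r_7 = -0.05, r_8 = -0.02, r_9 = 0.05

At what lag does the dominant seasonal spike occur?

2

The largest autocorrelation is r_2 = 0.48, with a weaker echo at lag 4 (0.26); the remaining lags stay at or below 0.06.
The dominant spike at lag 2 indicates a seasonal period of 2.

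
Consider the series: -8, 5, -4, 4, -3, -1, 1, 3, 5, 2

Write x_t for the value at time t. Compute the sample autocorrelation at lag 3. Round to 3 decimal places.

Mean x̄ = (-8 + 5 − 4 + 4 − 3 − 1 + 1 + 3 + 5 + 2)/10 = 0.4000
Σ(x_t−x̄)(x_{t+3}−x̄) = (-30.2400) + (-15.6400) + (6.1600) + (2.1600) + (-8.8400) + (-6.4400) + (0.9600) = -51.8800
Denominator Σ(x_t−x̄)² = 168.4000
r_3 = -51.8800 / 168.4000 = -0.308

-0.308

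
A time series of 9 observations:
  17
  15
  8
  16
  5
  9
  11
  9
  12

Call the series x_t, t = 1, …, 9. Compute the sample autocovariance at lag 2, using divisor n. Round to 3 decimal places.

Mean x̄ = (17 + 15 + 8 + 16 + 5 + 9 + 11 + 9 + 12)/9 = 11.3333
Σ_{t=1}^{7}(x_t−x̄)(x_{t+2}−x̄) = 15.7778
γ_2 = 15.7778 / 9 = 1.753

1.753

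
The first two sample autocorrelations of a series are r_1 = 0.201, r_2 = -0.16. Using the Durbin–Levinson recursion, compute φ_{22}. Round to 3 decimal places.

φ_{22} = (r_2 − r_1²) / (1 − r_1²)
r_1² = (0.201)² = 0.040401
Numerator = -0.16 − 0.0404 = -0.2004; denominator = 1 − 0.0404 = 0.9596
φ_{22} = -0.2004 / 0.9596 = -0.209

-0.209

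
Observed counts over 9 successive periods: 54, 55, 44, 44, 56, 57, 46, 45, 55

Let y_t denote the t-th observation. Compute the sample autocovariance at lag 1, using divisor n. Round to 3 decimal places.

Mean ȳ = (54 + 55 + 44 + 44 + 56 + 57 + 46 + 45 + 55)/9 = 50.6667
Σ_{t=1}^{8}(y_t−ȳ)(y_{t+1}−ȳ) = 0.5556
γ_1 = 0.5556 / 9 = 0.062

0.062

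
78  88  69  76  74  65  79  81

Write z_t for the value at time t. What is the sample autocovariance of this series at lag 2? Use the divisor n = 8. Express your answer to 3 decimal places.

-7.016

Mean z̄ = (78 + 88 + 69 + 76 + 74 + 65 + 79 + 81)/8 = 76.2500
Deviations: 1.7500, 11.7500, -7.2500, -0.2500, -2.2500, -11.2500, 2.7500, 4.7500
Σ_{t=1}^{6}(z_t−z̄)(z_{t+2}−z̄) = -56.1250
γ_2 = -56.1250 / 8 = -7.016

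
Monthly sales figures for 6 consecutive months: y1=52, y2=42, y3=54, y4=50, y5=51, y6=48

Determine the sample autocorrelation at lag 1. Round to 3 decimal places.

Mean ȳ = (52 + 42 + 54 + 50 + 51 + 48)/6 = 49.5000
Σ(y_t−ȳ)(y_{t+1}−ȳ) = (-18.7500) + (-33.7500) + (2.2500) + (0.7500) + (-2.2500) = -51.7500
Denominator Σ(y_t−ȳ)² = 87.5000
r_1 = -51.7500 / 87.5000 = -0.591

-0.591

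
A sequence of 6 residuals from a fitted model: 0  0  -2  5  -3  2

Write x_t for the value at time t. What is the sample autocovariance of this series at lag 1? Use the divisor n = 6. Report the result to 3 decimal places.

-5.185

Mean x̄ = (0 + 0 − 2 + 5 − 3 + 2)/6 = 0.3333
Σ_{t=1}^{5}(x_t−x̄)(x_{t+1}−x̄) = -31.1111
γ_1 = -31.1111 / 6 = -5.185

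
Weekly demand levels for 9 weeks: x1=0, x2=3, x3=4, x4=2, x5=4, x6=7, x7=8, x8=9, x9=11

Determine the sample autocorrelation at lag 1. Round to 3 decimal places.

0.550

Mean x̄ = (0 + 3 + 4 + 2 + 4 + 7 + 8 + 9 + 11)/9 = 5.3333
Numerator Σ_{t=1}^{8}(x_t−x̄)(x_{t+1}−x̄) = 57.2222
Denominator Σ(x_t−x̄)² = 104.0000
r_1 = 57.2222 / 104.0000 = 0.550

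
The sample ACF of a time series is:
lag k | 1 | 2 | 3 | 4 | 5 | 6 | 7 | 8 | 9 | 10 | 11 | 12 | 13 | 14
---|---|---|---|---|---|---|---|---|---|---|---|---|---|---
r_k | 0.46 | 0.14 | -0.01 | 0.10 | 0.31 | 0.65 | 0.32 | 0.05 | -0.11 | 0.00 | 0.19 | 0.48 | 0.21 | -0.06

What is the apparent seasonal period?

The largest autocorrelation is r_6 = 0.65, with a weaker echo at lag 12 (0.48); the remaining lags stay at or below 0.46. The elevated value at lag 1 (0.46), dropping to 0.14 at lag 2, reflects decaying short-term dependence rather than seasonality.
The dominant spike at lag 6 indicates a seasonal period of 6.

6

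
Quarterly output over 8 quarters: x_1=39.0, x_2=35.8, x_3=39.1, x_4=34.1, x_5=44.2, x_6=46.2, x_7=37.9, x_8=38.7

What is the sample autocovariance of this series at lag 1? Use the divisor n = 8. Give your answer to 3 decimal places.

Mean x̄ = (39.0 + 35.8 + 39.1 + 34.1 + 44.2 + 46.2 + 37.9 + 38.7)/8 = 39.3750
Deviations: -0.3750, -3.5750, -0.2750, -5.2750, 4.8250, 6.8250, -1.4750, -0.6750
Σ_{t=1}^{7}(x_t−x̄)(x_{t+1}−x̄) = 2.1819
γ_1 = 2.1819 / 8 = 0.273

0.273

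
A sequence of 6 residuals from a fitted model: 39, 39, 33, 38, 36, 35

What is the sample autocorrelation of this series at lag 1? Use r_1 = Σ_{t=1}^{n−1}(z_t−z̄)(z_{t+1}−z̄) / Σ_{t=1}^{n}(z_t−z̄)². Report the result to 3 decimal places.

-0.265

Mean z̄ = (39 + 39 + 33 + 38 + 36 + 35)/6 = 36.6667
Deviations from mean: 2.3333, 2.3333, -3.6667, 1.3333, -0.6667, -1.6667
Σ(z_t−z̄)(z_{t+1}−z̄) = (5.4444) + (-8.5556) + (-4.8889) + (-0.8889) + (1.1111) = -7.7778
Denominator Σ(z_t−z̄)² = 29.3333
r_1 = -7.7778 / 29.3333 = -0.265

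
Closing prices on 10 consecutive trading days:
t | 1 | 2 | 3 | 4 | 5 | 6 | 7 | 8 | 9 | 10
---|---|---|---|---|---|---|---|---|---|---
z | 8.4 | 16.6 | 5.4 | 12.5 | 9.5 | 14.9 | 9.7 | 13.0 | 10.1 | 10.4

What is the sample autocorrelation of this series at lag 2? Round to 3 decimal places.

0.489

Mean z̄ = (8.4 + 16.6 + 5.4 + 12.5 + 9.5 + 14.9 + 9.7 + 13.0 + 10.1 + 10.4)/10 = 11.0500
Numerator Σ_{t=1}^{8}(z_t−z̄)(z_{t+2}−z̄) = 46.9750
Denominator Σ(z_t−z̄)² = 96.0250
r_2 = 46.9750 / 96.0250 = 0.489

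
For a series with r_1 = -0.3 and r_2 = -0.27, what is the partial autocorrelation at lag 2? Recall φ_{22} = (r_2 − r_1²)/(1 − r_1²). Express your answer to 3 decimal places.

φ_{22} = (r_2 − r_1²) / (1 − r_1²)
r_1² = (-0.3)² = 0.09
Numerator = -0.27 − 0.0900 = -0.3600; denominator = 1 − 0.0900 = 0.9100
φ_{22} = -0.3600 / 0.9100 = -0.396

-0.396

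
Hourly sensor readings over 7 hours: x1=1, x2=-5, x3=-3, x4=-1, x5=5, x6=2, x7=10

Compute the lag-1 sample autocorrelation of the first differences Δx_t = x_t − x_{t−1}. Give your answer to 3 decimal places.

First differences Δx: -6, 2, 2, 6, -3, 8
Mean of differences = 1.5000
Numerator Σ(Δx_t−Δx̄)(Δx_{t+1}−Δx̄) = -50.7500
Denominator Σ(Δx_t−Δx̄)² = 139.5000
r_1(Δx) = -50.7500 / 139.5000 = -0.364

-0.364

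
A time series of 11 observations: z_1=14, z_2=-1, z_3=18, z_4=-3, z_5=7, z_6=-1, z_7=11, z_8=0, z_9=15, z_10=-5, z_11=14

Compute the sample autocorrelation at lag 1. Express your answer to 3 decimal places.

Mean z̄ = (14 − 1 + 18 − 3 + 7 − 1 + 11 + 0 + 15 − 5 + 14)/11 = 6.2727
Numerator Σ_{t=1}^{10}(z_t−z̄)(z_{t+1}−z̄) = -566.5289
Denominator Σ(z_t−z̄)² = 714.1818
r_1 = -566.5289 / 714.1818 = -0.793

-0.793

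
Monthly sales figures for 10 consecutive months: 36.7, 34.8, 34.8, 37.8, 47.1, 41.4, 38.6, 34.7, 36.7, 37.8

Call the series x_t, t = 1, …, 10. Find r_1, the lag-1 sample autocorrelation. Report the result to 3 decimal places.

Mean x̄ = (36.7 + 34.8 + 34.8 + 37.8 + 47.1 + 41.4 + 38.6 + 34.7 + 36.7 + 37.8)/10 = 38.0400
Numerator Σ_{t=1}^{9}(x_t−x̄)(x_{t+1}−x̄) = 48.6924
Denominator Σ(x_t−x̄)² = 129.5440
r_1 = 48.6924 / 129.5440 = 0.376

0.376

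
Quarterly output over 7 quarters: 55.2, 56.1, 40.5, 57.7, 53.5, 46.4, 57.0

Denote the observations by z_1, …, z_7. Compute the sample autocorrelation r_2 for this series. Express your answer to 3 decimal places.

Mean z̄ = (55.2 + 56.1 + 40.5 + 57.7 + 53.5 + 46.4 + 57.0)/7 = 52.3429
Σ(z_t−z̄)(z_{t+2}−z̄) = (-33.8367) + (20.1276) + (-13.7039) + (-31.8367) + (5.3890) = -53.8608
Denominator Σ(z_t−z̄)² = 249.5771
r_2 = -53.8608 / 249.5771 = -0.216

-0.216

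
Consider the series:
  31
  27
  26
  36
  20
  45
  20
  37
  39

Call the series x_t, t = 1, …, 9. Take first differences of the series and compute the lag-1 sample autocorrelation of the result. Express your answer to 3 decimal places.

-0.835

First differences Δx: -4, -1, 10, -16, 25, -25, 17, 2
Mean of differences = 1.0000
Numerator Σ(Δx_t−Δx̄)(Δx_{t+1}−Δx̄) = -1593.0000
Denominator Σ(Δx_t−Δx̄)² = 1908.0000
r_1(Δx) = -1593.0000 / 1908.0000 = -0.835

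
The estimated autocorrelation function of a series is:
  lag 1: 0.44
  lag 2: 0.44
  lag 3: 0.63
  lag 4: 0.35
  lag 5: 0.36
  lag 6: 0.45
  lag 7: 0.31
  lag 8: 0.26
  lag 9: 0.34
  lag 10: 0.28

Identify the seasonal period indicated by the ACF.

The largest autocorrelation is r_3 = 0.63, with a weaker echo at lag 6 (0.45); the remaining lags stay at or below 0.44.
The dominant spike at lag 3 indicates a seasonal period of 3.

3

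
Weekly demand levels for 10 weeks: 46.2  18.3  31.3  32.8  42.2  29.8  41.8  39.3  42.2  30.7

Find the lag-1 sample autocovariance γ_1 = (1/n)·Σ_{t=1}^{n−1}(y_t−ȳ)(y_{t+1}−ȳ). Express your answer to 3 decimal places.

Mean ȳ = (46.2 + 18.3 + 31.3 + 32.8 + 42.2 + 29.8 + 41.8 + 39.3 + 42.2 + 30.7)/10 = 35.4600
Σ_{t=1}^{9}(y_t−ȳ)(y_{t+1}−ȳ) = -175.6636
γ_1 = -175.6636 / 10 = -17.566

-17.566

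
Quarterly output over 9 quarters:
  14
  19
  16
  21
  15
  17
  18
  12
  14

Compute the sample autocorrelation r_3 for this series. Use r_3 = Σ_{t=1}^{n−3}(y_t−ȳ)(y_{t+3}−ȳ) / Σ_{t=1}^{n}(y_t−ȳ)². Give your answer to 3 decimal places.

Mean ȳ = (14 + 19 + 16 + 21 + 15 + 17 + 18 + 12 + 14)/9 = 16.2222
Numerator Σ_{t=1}^{6}(y_t−ȳ)(y_{t+3}−ȳ) = -2.2593
Denominator Σ(y_t−ȳ)² = 63.5556
r_3 = -2.2593 / 63.5556 = -0.036

-0.036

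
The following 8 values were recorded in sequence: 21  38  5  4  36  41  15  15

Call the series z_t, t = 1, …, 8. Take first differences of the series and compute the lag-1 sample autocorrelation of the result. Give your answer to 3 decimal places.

First differences Δz: 17, -33, -1, 32, 5, -26, 0
Mean of differences = -0.8571
Numerator Σ(Δz_t−Δz̄)(Δz_{t+1}−Δz̄) = -550.4490
Denominator Σ(Δz_t−Δz̄)² = 3098.8571
r_1(Δz) = -550.4490 / 3098.8571 = -0.178

-0.178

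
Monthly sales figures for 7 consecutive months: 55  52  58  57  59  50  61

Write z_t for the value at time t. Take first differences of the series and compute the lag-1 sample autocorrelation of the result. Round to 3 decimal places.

-0.577

First differences Δz: -3, 6, -1, 2, -9, 11
Mean of differences = 1.0000
Numerator Σ(Δz_t−Δz̄)(Δz_{t+1}−Δz̄) = -142.0000
Denominator Σ(Δz_t−Δz̄)² = 246.0000
r_1(Δz) = -142.0000 / 246.0000 = -0.577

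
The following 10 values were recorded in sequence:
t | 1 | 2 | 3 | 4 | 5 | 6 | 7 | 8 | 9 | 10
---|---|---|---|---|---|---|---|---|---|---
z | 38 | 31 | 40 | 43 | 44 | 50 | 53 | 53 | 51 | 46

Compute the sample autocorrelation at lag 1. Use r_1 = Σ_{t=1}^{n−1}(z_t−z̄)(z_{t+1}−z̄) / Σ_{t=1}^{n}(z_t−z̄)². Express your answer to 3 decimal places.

0.717

Mean z̄ = (38 + 31 + 40 + 43 + 44 + 50 + 53 + 53 + 51 + 46)/10 = 44.9000
Numerator Σ_{t=1}^{9}(z_t−z̄)(z_{t+1}−z̄) = 333.4900
Denominator Σ(z_t−z̄)² = 464.9000
r_1 = 333.4900 / 464.9000 = 0.717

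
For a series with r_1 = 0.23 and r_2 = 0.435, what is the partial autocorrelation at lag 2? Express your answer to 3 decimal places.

φ_{22} = (r_2 − r_1²) / (1 − r_1²)
r_1² = (0.23)² = 0.0529
Numerator = 0.435 − 0.0529 = 0.3821; denominator = 1 − 0.0529 = 0.9471
φ_{22} = 0.3821 / 0.9471 = 0.403

0.403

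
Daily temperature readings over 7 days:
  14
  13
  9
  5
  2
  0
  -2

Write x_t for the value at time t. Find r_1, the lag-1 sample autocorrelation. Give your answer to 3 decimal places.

0.627

Mean x̄ = (14 + 13 + 9 + 5 + 2 + 0 − 2)/7 = 5.8571
Σ(x_t−x̄)(x_{t+1}−x̄) = (58.1633) + (22.4490) + (-2.6939) + (3.3061) + (22.5918) + (46.0204) = 149.8367
Denominator Σ(x_t−x̄)² = 238.8571
r_1 = 149.8367 / 238.8571 = 0.627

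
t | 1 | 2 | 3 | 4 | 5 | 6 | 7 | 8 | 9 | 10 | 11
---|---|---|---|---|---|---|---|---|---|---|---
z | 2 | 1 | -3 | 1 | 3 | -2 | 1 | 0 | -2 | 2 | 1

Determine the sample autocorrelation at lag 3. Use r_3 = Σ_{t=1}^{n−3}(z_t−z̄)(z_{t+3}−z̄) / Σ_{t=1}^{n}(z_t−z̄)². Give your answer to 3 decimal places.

Mean z̄ = (2 + 1 − 3 + 1 + 3 − 2 + 1 + 0 − 2 + 2 + 1)/11 = 0.3636
Numerator Σ_{t=1}^{8}(z_t−z̄)(z_{t+3}−z̄) = 16.5124
Denominator Σ(z_t−z̄)² = 36.5455
r_3 = 16.5124 / 36.5455 = 0.452

0.452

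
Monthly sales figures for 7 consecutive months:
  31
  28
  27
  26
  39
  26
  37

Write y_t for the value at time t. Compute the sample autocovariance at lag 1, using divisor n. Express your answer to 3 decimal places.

-11.720

Mean ȳ = (31 + 28 + 27 + 26 + 39 + 26 + 37)/7 = 30.5714
Σ_{t=1}^{6}(y_t−ȳ)(y_{t+1}−ȳ) = -82.0408
γ_1 = -82.0408 / 7 = -11.720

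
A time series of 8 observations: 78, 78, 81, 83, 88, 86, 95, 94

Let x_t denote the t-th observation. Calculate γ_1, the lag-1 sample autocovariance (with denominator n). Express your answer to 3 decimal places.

22.686

Mean x̄ = (78 + 78 + 81 + 83 + 88 + 86 + 95 + 94)/8 = 85.3750
Σ_{t=1}^{7}(x_t−x̄)(x_{t+1}−x̄) = 181.4844
γ_1 = 181.4844 / 8 = 22.686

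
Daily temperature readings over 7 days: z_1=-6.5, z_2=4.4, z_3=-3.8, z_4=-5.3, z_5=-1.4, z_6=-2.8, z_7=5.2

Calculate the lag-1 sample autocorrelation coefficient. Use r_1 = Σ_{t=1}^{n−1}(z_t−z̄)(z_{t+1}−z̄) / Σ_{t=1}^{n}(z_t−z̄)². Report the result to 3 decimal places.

-0.345

Mean z̄ = (-6.5 + 4.4 − 3.8 − 5.3 − 1.4 − 2.8 + 5.2)/7 = -1.4571
Deviations from mean: -5.0429, 5.8571, -2.3429, -3.8429, 0.0571, -1.3429, 6.6571
Σ(z_t−z̄)(z_{t+1}−z̄) = (-29.5367) + (-13.7224) + (9.0033) + (-0.2196) + (-0.0767) + (-8.9396) = -43.4918
Denominator Σ(z_t−z̄)² = 126.1171
r_1 = -43.4918 / 126.1171 = -0.345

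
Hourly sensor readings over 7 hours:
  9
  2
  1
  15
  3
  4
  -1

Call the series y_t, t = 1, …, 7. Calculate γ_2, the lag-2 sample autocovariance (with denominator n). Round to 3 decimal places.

Mean ȳ = (9 + 2 + 1 + 15 + 3 + 4 − 1)/7 = 4.7143
Deviations: 4.2857, -2.7143, -3.7143, 10.2857, -1.7143, -0.7143, -5.7143
Σ_{t=1}^{5}(y_t−ȳ)(y_{t+2}−ȳ) = -35.0204
γ_2 = -35.0204 / 7 = -5.003

-5.003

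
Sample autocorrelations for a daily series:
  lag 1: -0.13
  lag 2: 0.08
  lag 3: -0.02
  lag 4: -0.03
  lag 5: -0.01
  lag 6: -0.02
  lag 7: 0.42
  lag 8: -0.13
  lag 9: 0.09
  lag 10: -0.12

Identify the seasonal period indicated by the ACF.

7

The largest autocorrelation is r_7 = 0.42; the remaining lags stay at or below 0.09.
The dominant spike at lag 7 indicates a seasonal period of 7.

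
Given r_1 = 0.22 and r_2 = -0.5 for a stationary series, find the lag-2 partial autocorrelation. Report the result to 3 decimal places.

φ_{22} = (r_2 − r_1²) / (1 − r_1²)
r_1² = (0.22)² = 0.0484
Numerator = -0.5 − 0.0484 = -0.5484; denominator = 1 − 0.0484 = 0.9516
φ_{22} = -0.5484 / 0.9516 = -0.576

-0.576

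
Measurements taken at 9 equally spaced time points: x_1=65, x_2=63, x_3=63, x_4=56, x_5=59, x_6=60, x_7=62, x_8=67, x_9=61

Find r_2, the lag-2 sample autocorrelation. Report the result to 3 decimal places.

-0.074

Mean x̄ = (65 + 63 + 63 + 56 + 59 + 60 + 62 + 67 + 61)/9 = 61.7778
Numerator Σ_{t=1}^{7}(x_t−x̄)(x_{t+2}−x̄) = -6.3210
Denominator Σ(x_t−x̄)² = 85.5556
r_2 = -6.3210 / 85.5556 = -0.074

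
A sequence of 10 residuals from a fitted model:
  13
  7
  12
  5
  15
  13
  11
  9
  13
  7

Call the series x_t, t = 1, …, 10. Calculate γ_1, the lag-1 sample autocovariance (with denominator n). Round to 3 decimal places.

Mean x̄ = (13 + 7 + 12 + 5 + 15 + 13 + 11 + 9 + 13 + 7)/10 = 10.5000
Σ_{t=1}^{9}(x_t−x̄)(x_{t+1}−x̄) = -47.7500
γ_1 = -47.7500 / 10 = -4.775

-4.775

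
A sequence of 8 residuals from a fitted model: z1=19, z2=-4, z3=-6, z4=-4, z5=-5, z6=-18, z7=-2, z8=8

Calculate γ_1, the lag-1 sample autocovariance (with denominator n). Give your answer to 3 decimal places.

Mean z̄ = (19 − 4 − 6 − 4 − 5 − 18 − 2 + 8)/8 = -1.5000
Deviations: 20.5000, -2.5000, -4.5000, -2.5000, -3.5000, -16.5000, -0.5000, 9.5000
Σ_{t=1}^{7}(z_t−z̄)(z_{t+1}−z̄) = 41.2500
γ_1 = 41.2500 / 8 = 5.156

5.156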